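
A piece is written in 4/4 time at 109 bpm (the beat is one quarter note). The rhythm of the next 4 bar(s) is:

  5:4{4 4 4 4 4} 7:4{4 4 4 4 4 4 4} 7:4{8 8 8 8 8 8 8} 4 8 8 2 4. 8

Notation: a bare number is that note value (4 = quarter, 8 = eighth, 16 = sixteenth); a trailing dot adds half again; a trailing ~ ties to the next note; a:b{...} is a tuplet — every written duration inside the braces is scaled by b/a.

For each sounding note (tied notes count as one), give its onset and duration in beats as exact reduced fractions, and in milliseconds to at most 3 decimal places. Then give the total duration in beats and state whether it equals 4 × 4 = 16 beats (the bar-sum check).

1) 0.0ms=0b +440.367ms=4/5b
2) 440.367ms=4/5b +440.367ms=4/5b
3) 880.734ms=8/5b +440.367ms=4/5b
4) 1321.101ms=12/5b +440.367ms=4/5b
5) 1761.468ms=16/5b +440.367ms=4/5b
6) 2201.835ms=4b +314.548ms=4/7b
7) 2516.383ms=32/7b +314.548ms=4/7b
8) 2830.931ms=36/7b +314.548ms=4/7b
9) 3145.478ms=40/7b +314.548ms=4/7b
10) 3460.026ms=44/7b +314.548ms=4/7b
11) 3774.574ms=48/7b +314.548ms=4/7b
12) 4089.122ms=52/7b +314.548ms=4/7b
13) 4403.67ms=8b +157.274ms=2/7b
14) 4560.944ms=58/7b +157.274ms=2/7b
15) 4718.218ms=60/7b +157.274ms=2/7b
16) 4875.491ms=62/7b +157.274ms=2/7b
17) 5032.765ms=64/7b +157.274ms=2/7b
18) 5190.039ms=66/7b +157.274ms=2/7b
19) 5347.313ms=68/7b +157.274ms=2/7b
20) 5504.587ms=10b +550.459ms=1b
21) 6055.046ms=11b +275.229ms=1/2b
22) 6330.275ms=23/2b +275.229ms=1/2b
23) 6605.505ms=12b +1100.917ms=2b
24) 7706.422ms=14b +825.688ms=3/2b
25) 8532.11ms=31/2b +275.229ms=1/2b
Σ=16b of 16 (109bpm 4/4) — PASS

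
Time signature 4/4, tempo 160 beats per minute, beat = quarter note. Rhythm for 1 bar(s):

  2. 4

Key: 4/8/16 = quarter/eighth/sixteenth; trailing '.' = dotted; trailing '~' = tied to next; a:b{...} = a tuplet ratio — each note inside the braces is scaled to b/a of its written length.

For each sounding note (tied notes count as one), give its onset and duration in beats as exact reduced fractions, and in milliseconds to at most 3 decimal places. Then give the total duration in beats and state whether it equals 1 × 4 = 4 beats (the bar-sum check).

1) 0.0ms=0b +1125.0ms=3b
2) 1125.0ms=3b +375.0ms=1b
Σ=4b of 4 (160bpm 4/4) — PASS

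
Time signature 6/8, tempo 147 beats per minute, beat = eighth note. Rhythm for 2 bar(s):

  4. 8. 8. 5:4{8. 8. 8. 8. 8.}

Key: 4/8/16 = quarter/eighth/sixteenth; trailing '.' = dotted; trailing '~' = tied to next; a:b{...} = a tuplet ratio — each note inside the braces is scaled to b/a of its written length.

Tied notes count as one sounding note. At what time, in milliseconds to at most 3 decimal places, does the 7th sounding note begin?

1. 0.0ms @ 0 + 1224.49ms (3)
2. 1224.49ms @ 3 + 612.245ms (3/2)
3. 1836.735ms @ 9/2 + 612.245ms (3/2)
4. 2448.98ms @ 6 + 489.796ms (6/5)
5. 2938.776ms @ 36/5 + 489.796ms (6/5)
6. 3428.571ms @ 42/5 + 489.796ms (6/5)
7. 3918.367ms @ 48/5 + 489.796ms (6/5)
8. 4408.163ms @ 54/5 + 489.796ms (6/5)

note 7 onset = 48/5b = 3918.367ms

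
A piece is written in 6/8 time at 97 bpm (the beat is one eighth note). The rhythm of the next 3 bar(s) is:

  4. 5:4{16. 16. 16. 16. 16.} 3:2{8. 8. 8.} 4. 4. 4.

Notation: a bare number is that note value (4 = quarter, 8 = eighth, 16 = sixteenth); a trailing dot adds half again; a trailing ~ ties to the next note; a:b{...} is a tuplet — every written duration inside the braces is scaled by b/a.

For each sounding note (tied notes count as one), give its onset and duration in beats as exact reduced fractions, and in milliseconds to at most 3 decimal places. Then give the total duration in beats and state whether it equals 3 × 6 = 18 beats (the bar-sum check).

1) 0.0ms=0b +1855.67ms=3b
2) 1855.67ms=3b +371.134ms=3/5b
3) 2226.804ms=18/5b +371.134ms=3/5b
4) 2597.938ms=21/5b +371.134ms=3/5b
5) 2969.072ms=24/5b +371.134ms=3/5b
6) 3340.206ms=27/5b +371.134ms=3/5b
7) 3711.34ms=6b +618.557ms=1b
8) 4329.897ms=7b +618.557ms=1b
9) 4948.454ms=8b +618.557ms=1b
10) 5567.01ms=9b +1855.67ms=3b
11) 7422.68ms=12b +1855.67ms=3b
12) 9278.351ms=15b +1855.67ms=3b
Σ=18b of 18 (97bpm 6/8) — PASS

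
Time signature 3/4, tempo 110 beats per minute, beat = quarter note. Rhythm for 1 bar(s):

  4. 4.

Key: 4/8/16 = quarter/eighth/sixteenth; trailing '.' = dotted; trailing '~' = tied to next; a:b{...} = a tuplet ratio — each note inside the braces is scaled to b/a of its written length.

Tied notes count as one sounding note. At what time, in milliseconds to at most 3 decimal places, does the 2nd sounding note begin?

note 2 onset = 3/2b = 818.182ms

1. 0.0ms @ 0 + 818.182ms (3/2)
2. 818.182ms @ 3/2 + 818.182ms (3/2)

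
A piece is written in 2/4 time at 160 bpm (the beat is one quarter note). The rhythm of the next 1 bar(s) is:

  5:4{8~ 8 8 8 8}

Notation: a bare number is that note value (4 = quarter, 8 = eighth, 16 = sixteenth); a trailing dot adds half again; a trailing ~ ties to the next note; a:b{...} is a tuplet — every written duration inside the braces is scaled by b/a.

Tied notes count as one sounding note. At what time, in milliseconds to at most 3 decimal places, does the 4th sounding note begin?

1. 0.0ms @ 0 + 300.0ms (4/5)
2. 300.0ms @ 4/5 + 150.0ms (2/5)
3. 450.0ms @ 6/5 + 150.0ms (2/5)
4. 600.0ms @ 8/5 + 150.0ms (2/5)

note 4 onset = 8/5b = 600.0ms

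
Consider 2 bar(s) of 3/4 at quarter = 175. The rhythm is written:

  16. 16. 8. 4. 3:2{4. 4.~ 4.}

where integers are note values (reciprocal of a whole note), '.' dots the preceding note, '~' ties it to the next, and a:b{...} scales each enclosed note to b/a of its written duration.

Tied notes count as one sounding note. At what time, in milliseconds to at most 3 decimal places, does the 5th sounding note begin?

note 5 onset = 3b = 1028.571ms

1. 0.0ms @ 0 + 128.571ms (3/8)
2. 128.571ms @ 3/8 + 128.571ms (3/8)
3. 257.143ms @ 3/4 + 257.143ms (3/4)
4. 514.286ms @ 3/2 + 514.286ms (3/2)
5. 1028.571ms @ 3 + 342.857ms (1)
6. 1371.429ms @ 4 + 685.714ms (2)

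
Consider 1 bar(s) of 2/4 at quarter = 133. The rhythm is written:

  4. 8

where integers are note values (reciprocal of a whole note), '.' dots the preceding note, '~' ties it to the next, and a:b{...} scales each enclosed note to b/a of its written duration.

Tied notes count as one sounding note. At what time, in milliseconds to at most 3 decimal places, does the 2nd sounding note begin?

1. 0.0ms @ 0 + 676.692ms (3/2)
2. 676.692ms @ 3/2 + 225.564ms (1/2)

note 2 onset = 3/2b = 676.692ms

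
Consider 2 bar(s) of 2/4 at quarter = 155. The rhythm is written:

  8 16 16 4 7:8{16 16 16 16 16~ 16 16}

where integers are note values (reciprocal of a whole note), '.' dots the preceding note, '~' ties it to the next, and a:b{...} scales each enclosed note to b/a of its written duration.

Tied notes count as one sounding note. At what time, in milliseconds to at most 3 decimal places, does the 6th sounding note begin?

note 6 onset = 16/7b = 884.793ms

1. 0.0ms @ 0 + 193.548ms (1/2)
2. 193.548ms @ 1/2 + 96.774ms (1/4)
3. 290.323ms @ 3/4 + 96.774ms (1/4)
4. 387.097ms @ 1 + 387.097ms (1)
5. 774.194ms @ 2 + 110.599ms (2/7)
6. 884.793ms @ 16/7 + 110.599ms (2/7)
7. 995.392ms @ 18/7 + 110.599ms (2/7)
8. 1105.991ms @ 20/7 + 110.599ms (2/7)
9. 1216.59ms @ 22/7 + 221.198ms (4/7)
10. 1437.788ms @ 26/7 + 110.599ms (2/7)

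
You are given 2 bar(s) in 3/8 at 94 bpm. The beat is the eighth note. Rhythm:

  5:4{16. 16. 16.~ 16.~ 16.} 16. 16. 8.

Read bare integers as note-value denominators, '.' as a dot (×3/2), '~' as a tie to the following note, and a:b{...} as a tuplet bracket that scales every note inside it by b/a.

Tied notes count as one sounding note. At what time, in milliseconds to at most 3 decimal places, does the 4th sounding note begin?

note 4 onset = 3b = 1914.894ms

1. 0.0ms @ 0 + 382.979ms (3/5)
2. 382.979ms @ 3/5 + 382.979ms (3/5)
3. 765.957ms @ 6/5 + 1148.936ms (9/5)
4. 1914.894ms @ 3 + 478.723ms (3/4)
5. 2393.617ms @ 15/4 + 478.723ms (3/4)
6. 2872.34ms @ 9/2 + 957.447ms (3/2)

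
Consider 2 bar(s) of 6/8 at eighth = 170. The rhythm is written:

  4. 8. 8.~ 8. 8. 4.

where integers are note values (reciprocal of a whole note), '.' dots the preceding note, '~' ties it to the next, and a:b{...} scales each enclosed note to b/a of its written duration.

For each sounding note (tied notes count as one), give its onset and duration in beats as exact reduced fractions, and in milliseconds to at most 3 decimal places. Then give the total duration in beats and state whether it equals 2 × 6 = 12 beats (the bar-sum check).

1) 0.0ms=0b +1058.824ms=3b
2) 1058.824ms=3b +529.412ms=3/2b
3) 1588.235ms=9/2b +1058.824ms=3b
4) 2647.059ms=15/2b +529.412ms=3/2b
5) 3176.471ms=9b +1058.824ms=3b
Σ=12b of 12 (170bpm 6/8) — PASS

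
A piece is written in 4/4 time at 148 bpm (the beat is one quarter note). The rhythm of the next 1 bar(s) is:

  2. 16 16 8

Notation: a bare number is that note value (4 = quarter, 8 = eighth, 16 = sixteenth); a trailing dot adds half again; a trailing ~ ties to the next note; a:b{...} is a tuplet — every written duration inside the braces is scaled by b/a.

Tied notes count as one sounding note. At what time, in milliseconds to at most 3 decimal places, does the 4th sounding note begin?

1. 0.0ms @ 0 + 1216.216ms (3)
2. 1216.216ms @ 3 + 101.351ms (1/4)
3. 1317.568ms @ 13/4 + 101.351ms (1/4)
4. 1418.919ms @ 7/2 + 202.703ms (1/2)

note 4 onset = 7/2b = 1418.919ms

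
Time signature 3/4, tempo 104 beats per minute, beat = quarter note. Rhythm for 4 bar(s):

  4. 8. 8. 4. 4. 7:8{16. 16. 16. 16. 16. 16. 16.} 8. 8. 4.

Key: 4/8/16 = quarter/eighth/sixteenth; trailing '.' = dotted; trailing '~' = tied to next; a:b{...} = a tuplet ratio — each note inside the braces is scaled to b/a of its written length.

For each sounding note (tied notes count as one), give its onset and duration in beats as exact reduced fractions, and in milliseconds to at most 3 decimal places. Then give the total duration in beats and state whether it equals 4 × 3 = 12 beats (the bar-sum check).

1) 0.0ms=0b +865.385ms=3/2b
2) 865.385ms=3/2b +432.692ms=3/4b
3) 1298.077ms=9/4b +432.692ms=3/4b
4) 1730.769ms=3b +865.385ms=3/2b
5) 2596.154ms=9/2b +865.385ms=3/2b
6) 3461.538ms=6b +247.253ms=3/7b
7) 3708.791ms=45/7b +247.253ms=3/7b
8) 3956.044ms=48/7b +247.253ms=3/7b
9) 4203.297ms=51/7b +247.253ms=3/7b
10) 4450.549ms=54/7b +247.253ms=3/7b
11) 4697.802ms=57/7b +247.253ms=3/7b
12) 4945.055ms=60/7b +247.253ms=3/7b
13) 5192.308ms=9b +432.692ms=3/4b
14) 5625.0ms=39/4b +432.692ms=3/4b
15) 6057.692ms=21/2b +865.385ms=3/2b
Σ=12b of 12 (104bpm 3/4) — PASS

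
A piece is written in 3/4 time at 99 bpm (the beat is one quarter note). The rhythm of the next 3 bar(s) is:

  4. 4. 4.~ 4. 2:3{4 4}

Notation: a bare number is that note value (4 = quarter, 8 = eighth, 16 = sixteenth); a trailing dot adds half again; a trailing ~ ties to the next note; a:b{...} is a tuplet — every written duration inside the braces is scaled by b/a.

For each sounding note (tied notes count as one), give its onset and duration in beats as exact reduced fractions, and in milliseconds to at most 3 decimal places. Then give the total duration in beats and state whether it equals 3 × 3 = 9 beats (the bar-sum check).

1) 0.0ms=0b +909.091ms=3/2b
2) 909.091ms=3/2b +909.091ms=3/2b
3) 1818.182ms=3b +1818.182ms=3b
4) 3636.364ms=6b +909.091ms=3/2b
5) 4545.455ms=15/2b +909.091ms=3/2b
Σ=9b of 9 (99bpm 3/4) — PASS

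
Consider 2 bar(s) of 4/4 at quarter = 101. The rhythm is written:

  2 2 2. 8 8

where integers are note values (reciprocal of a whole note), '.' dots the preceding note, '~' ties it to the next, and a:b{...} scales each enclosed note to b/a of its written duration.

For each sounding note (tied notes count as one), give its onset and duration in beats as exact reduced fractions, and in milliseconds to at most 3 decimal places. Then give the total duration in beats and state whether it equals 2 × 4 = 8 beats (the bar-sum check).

1) 0.0ms=0b +1188.119ms=2b
2) 1188.119ms=2b +1188.119ms=2b
3) 2376.238ms=4b +1782.178ms=3b
4) 4158.416ms=7b +297.03ms=1/2b
5) 4455.446ms=15/2b +297.03ms=1/2b
Σ=8b of 8 (101bpm 4/4) — PASS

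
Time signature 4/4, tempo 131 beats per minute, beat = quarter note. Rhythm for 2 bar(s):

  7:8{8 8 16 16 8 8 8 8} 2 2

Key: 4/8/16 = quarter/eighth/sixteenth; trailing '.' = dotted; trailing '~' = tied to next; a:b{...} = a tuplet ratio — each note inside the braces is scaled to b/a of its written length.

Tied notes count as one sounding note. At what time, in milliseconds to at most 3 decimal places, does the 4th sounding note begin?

note 4 onset = 10/7b = 654.308ms

1. 0.0ms @ 0 + 261.723ms (4/7)
2. 261.723ms @ 4/7 + 261.723ms (4/7)
3. 523.446ms @ 8/7 + 130.862ms (2/7)
4. 654.308ms @ 10/7 + 130.862ms (2/7)
5. 785.169ms @ 12/7 + 261.723ms (4/7)
6. 1046.892ms @ 16/7 + 261.723ms (4/7)
7. 1308.615ms @ 20/7 + 261.723ms (4/7)
8. 1570.338ms @ 24/7 + 261.723ms (4/7)
9. 1832.061ms @ 4 + 916.031ms (2)
10. 2748.092ms @ 6 + 916.031ms (2)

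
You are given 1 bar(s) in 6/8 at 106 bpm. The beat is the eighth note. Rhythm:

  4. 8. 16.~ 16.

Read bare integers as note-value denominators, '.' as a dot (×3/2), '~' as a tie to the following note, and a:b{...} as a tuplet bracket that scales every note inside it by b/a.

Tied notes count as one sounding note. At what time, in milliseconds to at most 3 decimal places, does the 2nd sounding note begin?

note 2 onset = 3b = 1698.113ms

1. 0.0ms @ 0 + 1698.113ms (3)
2. 1698.113ms @ 3 + 849.057ms (3/2)
3. 2547.17ms @ 9/2 + 849.057ms (3/2)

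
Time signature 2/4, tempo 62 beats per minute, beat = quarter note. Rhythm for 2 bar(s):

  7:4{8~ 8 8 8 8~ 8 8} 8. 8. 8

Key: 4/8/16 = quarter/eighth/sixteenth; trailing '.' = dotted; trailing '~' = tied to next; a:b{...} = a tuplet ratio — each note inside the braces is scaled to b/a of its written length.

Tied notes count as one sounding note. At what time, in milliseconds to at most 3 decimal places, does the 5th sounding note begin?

note 5 onset = 12/7b = 1658.986ms

1. 0.0ms @ 0 + 552.995ms (4/7)
2. 552.995ms @ 4/7 + 276.498ms (2/7)
3. 829.493ms @ 6/7 + 276.498ms (2/7)
4. 1105.991ms @ 8/7 + 552.995ms (4/7)
5. 1658.986ms @ 12/7 + 276.498ms (2/7)
6. 1935.484ms @ 2 + 725.806ms (3/4)
7. 2661.29ms @ 11/4 + 725.806ms (3/4)
8. 3387.097ms @ 7/2 + 483.871ms (1/2)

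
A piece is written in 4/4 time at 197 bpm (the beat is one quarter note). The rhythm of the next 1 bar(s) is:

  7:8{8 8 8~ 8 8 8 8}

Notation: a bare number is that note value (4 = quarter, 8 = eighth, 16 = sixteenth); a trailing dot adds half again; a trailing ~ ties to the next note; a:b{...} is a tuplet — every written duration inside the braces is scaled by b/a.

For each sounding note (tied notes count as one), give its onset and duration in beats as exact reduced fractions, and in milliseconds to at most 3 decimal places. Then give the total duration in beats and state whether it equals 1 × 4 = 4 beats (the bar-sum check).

1) 0.0ms=0b +174.039ms=4/7b
2) 174.039ms=4/7b +174.039ms=4/7b
3) 348.078ms=8/7b +348.078ms=8/7b
4) 696.157ms=16/7b +174.039ms=4/7b
5) 870.196ms=20/7b +174.039ms=4/7b
6) 1044.235ms=24/7b +174.039ms=4/7b
Σ=4b of 4 (197bpm 4/4) — PASS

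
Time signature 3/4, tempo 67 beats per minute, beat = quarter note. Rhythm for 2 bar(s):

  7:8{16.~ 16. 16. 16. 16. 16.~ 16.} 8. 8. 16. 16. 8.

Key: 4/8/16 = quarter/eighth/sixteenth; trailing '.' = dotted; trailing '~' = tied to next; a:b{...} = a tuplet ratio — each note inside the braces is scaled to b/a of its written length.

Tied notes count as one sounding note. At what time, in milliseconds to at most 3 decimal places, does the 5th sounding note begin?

1. 0.0ms @ 0 + 767.591ms (6/7)
2. 767.591ms @ 6/7 + 383.795ms (3/7)
3. 1151.386ms @ 9/7 + 383.795ms (3/7)
4. 1535.181ms @ 12/7 + 383.795ms (3/7)
5. 1918.977ms @ 15/7 + 767.591ms (6/7)
6. 2686.567ms @ 3 + 671.642ms (3/4)
7. 3358.209ms @ 15/4 + 671.642ms (3/4)
8. 4029.851ms @ 9/2 + 335.821ms (3/8)
9. 4365.672ms @ 39/8 + 335.821ms (3/8)
10. 4701.493ms @ 21/4 + 671.642ms (3/4)

note 5 onset = 15/7b = 1918.977ms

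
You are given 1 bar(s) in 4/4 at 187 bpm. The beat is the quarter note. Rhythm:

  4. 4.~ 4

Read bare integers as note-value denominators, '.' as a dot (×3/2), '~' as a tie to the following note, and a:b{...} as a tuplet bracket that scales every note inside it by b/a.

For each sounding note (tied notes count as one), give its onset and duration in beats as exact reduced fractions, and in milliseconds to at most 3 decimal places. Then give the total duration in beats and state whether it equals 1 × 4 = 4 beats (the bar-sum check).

1) 0.0ms=0b +481.283ms=3/2b
2) 481.283ms=3/2b +802.139ms=5/2b
Σ=4b of 4 (187bpm 4/4) — PASS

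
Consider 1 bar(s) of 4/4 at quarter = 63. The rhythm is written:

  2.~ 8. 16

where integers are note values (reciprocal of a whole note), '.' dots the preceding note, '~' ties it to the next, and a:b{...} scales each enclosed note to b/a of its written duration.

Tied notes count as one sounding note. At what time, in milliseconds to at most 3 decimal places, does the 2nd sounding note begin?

note 2 onset = 15/4b = 3571.429ms

1. 0.0ms @ 0 + 3571.429ms (15/4)
2. 3571.429ms @ 15/4 + 238.095ms (1/4)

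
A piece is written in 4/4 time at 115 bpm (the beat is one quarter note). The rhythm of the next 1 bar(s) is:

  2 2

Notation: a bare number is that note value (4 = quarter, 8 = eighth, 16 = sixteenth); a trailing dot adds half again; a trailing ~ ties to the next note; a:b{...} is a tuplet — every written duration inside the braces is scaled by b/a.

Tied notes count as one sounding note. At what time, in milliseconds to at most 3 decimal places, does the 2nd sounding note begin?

note 2 onset = 2b = 1043.478ms

1. 0.0ms @ 0 + 1043.478ms (2)
2. 1043.478ms @ 2 + 1043.478ms (2)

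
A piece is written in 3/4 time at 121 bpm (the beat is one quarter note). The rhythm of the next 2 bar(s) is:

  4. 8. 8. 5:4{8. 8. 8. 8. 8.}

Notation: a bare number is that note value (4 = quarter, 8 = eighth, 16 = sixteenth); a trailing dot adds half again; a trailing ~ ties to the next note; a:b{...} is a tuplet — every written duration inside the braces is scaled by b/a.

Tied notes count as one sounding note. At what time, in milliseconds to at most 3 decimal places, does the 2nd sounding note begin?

1. 0.0ms @ 0 + 743.802ms (3/2)
2. 743.802ms @ 3/2 + 371.901ms (3/4)
3. 1115.702ms @ 9/4 + 371.901ms (3/4)
4. 1487.603ms @ 3 + 297.521ms (3/5)
5. 1785.124ms @ 18/5 + 297.521ms (3/5)
6. 2082.645ms @ 21/5 + 297.521ms (3/5)
7. 2380.165ms @ 24/5 + 297.521ms (3/5)
8. 2677.686ms @ 27/5 + 297.521ms (3/5)

note 2 onset = 3/2b = 743.802ms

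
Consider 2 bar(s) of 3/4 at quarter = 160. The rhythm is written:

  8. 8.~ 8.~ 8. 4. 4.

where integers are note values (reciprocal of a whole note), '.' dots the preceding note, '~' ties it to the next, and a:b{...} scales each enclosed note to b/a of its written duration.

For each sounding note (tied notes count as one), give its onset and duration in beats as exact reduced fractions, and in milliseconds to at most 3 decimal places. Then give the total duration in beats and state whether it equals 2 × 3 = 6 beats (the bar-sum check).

1) 0.0ms=0b +281.25ms=3/4b
2) 281.25ms=3/4b +843.75ms=9/4b
3) 1125.0ms=3b +562.5ms=3/2b
4) 1687.5ms=9/2b +562.5ms=3/2b
Σ=6b of 6 (160bpm 3/4) — PASS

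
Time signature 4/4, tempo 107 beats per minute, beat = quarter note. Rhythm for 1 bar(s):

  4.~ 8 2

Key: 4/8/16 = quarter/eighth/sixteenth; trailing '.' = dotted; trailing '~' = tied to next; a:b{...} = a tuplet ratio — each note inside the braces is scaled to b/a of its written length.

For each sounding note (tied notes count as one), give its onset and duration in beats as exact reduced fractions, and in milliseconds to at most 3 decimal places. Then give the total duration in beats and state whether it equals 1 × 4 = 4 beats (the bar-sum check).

1) 0.0ms=0b +1121.495ms=2b
2) 1121.495ms=2b +1121.495ms=2b
Σ=4b of 4 (107bpm 4/4) — PASS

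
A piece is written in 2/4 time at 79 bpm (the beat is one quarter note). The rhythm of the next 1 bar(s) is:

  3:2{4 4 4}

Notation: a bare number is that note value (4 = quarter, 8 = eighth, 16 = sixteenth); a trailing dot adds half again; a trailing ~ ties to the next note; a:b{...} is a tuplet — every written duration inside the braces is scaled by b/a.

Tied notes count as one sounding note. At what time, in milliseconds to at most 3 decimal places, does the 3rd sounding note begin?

note 3 onset = 4/3b = 1012.658ms

1. 0.0ms @ 0 + 506.329ms (2/3)
2. 506.329ms @ 2/3 + 506.329ms (2/3)
3. 1012.658ms @ 4/3 + 506.329ms (2/3)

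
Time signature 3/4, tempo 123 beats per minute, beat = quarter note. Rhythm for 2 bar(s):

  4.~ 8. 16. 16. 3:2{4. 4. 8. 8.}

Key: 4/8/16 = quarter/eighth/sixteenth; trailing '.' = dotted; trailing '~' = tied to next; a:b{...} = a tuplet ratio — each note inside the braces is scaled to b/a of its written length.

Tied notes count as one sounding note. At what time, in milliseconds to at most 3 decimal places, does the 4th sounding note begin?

note 4 onset = 3b = 1463.415ms

1. 0.0ms @ 0 + 1097.561ms (9/4)
2. 1097.561ms @ 9/4 + 182.927ms (3/8)
3. 1280.488ms @ 21/8 + 182.927ms (3/8)
4. 1463.415ms @ 3 + 487.805ms (1)
5. 1951.22ms @ 4 + 487.805ms (1)
6. 2439.024ms @ 5 + 243.902ms (1/2)
7. 2682.927ms @ 11/2 + 243.902ms (1/2)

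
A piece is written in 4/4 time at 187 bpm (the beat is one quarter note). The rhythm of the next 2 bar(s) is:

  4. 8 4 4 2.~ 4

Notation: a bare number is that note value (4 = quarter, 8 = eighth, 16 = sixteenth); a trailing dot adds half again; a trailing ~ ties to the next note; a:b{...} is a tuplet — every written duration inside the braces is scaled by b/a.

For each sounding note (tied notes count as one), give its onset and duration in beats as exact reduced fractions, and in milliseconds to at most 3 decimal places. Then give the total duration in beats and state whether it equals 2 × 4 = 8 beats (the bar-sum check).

1) 0.0ms=0b +481.283ms=3/2b
2) 481.283ms=3/2b +160.428ms=1/2b
3) 641.711ms=2b +320.856ms=1b
4) 962.567ms=3b +320.856ms=1b
5) 1283.422ms=4b +1283.422ms=4b
Σ=8b of 8 (187bpm 4/4) — PASS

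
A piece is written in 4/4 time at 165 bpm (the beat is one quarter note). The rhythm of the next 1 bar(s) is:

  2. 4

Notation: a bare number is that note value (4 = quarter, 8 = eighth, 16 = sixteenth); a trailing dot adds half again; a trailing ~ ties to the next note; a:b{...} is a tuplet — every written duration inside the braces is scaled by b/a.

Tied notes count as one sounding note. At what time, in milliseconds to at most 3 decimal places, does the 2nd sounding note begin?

note 2 onset = 3b = 1090.909ms

1. 0.0ms @ 0 + 1090.909ms (3)
2. 1090.909ms @ 3 + 363.636ms (1)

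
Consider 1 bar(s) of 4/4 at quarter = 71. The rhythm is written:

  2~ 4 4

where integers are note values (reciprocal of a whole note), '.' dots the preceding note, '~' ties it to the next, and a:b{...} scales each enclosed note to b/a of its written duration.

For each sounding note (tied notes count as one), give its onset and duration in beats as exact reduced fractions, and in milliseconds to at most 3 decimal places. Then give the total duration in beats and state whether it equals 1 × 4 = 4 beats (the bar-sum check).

1) 0.0ms=0b +2535.211ms=3b
2) 2535.211ms=3b +845.07ms=1b
Σ=4b of 4 (71bpm 4/4) — PASS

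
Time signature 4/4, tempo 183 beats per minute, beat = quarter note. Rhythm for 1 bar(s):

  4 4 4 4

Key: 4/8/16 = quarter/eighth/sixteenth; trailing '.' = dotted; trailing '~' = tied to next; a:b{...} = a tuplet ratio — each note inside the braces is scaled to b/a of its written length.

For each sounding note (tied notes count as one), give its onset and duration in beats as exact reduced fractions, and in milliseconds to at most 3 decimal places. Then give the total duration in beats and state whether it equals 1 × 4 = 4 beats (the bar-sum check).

1) 0.0ms=0b +327.869ms=1b
2) 327.869ms=1b +327.869ms=1b
3) 655.738ms=2b +327.869ms=1b
4) 983.607ms=3b +327.869ms=1b
Σ=4b of 4 (183bpm 4/4) — PASS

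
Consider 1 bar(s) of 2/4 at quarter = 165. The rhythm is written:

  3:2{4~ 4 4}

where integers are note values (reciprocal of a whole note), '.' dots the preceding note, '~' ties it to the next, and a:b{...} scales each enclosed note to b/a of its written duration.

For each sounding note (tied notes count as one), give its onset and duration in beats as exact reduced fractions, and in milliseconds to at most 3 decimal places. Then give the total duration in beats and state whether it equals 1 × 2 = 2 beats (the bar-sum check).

1) 0.0ms=0b +484.848ms=4/3b
2) 484.848ms=4/3b +242.424ms=2/3b
Σ=2b of 2 (165bpm 2/4) — PASS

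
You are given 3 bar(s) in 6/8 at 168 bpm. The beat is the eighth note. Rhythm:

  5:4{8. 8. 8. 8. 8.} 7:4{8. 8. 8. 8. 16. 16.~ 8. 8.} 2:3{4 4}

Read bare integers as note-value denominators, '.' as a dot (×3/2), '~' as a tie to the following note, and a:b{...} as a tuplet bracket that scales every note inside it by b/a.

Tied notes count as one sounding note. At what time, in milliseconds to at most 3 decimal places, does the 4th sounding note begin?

1. 0.0ms @ 0 + 428.571ms (6/5)
2. 428.571ms @ 6/5 + 428.571ms (6/5)
3. 857.143ms @ 12/5 + 428.571ms (6/5)
4. 1285.714ms @ 18/5 + 428.571ms (6/5)
5. 1714.286ms @ 24/5 + 428.571ms (6/5)
6. 2142.857ms @ 6 + 306.122ms (6/7)
7. 2448.98ms @ 48/7 + 306.122ms (6/7)
8. 2755.102ms @ 54/7 + 306.122ms (6/7)
9. 3061.224ms @ 60/7 + 306.122ms (6/7)
10. 3367.347ms @ 66/7 + 153.061ms (3/7)
11. 3520.408ms @ 69/7 + 459.184ms (9/7)
12. 3979.592ms @ 78/7 + 306.122ms (6/7)
13. 4285.714ms @ 12 + 1071.429ms (3)
14. 5357.143ms @ 15 + 1071.429ms (3)

note 4 onset = 18/5b = 1285.714ms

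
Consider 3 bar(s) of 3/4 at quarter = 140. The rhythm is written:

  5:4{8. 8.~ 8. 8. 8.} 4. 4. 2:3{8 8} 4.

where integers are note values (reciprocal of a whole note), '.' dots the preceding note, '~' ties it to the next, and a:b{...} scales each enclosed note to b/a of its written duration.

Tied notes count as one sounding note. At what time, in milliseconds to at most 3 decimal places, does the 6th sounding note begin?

note 6 onset = 9/2b = 1928.571ms

1. 0.0ms @ 0 + 257.143ms (3/5)
2. 257.143ms @ 3/5 + 514.286ms (6/5)
3. 771.429ms @ 9/5 + 257.143ms (3/5)
4. 1028.571ms @ 12/5 + 257.143ms (3/5)
5. 1285.714ms @ 3 + 642.857ms (3/2)
6. 1928.571ms @ 9/2 + 642.857ms (3/2)
7. 2571.429ms @ 6 + 321.429ms (3/4)
8. 2892.857ms @ 27/4 + 321.429ms (3/4)
9. 3214.286ms @ 15/2 + 642.857ms (3/2)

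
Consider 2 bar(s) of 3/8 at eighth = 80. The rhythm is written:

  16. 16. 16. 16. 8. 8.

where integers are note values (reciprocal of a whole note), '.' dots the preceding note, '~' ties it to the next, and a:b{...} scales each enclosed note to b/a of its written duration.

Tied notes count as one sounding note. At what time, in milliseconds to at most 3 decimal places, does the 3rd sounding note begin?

1. 0.0ms @ 0 + 562.5ms (3/4)
2. 562.5ms @ 3/4 + 562.5ms (3/4)
3. 1125.0ms @ 3/2 + 562.5ms (3/4)
4. 1687.5ms @ 9/4 + 562.5ms (3/4)
5. 2250.0ms @ 3 + 1125.0ms (3/2)
6. 3375.0ms @ 9/2 + 1125.0ms (3/2)

note 3 onset = 3/2b = 1125.0ms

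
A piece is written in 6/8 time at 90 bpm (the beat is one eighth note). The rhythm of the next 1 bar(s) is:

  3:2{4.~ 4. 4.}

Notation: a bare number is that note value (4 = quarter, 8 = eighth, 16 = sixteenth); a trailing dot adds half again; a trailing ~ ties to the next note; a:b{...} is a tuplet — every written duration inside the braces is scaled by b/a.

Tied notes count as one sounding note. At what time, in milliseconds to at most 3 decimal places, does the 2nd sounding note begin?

note 2 onset = 4b = 2666.667ms

1. 0.0ms @ 0 + 2666.667ms (4)
2. 2666.667ms @ 4 + 1333.333ms (2)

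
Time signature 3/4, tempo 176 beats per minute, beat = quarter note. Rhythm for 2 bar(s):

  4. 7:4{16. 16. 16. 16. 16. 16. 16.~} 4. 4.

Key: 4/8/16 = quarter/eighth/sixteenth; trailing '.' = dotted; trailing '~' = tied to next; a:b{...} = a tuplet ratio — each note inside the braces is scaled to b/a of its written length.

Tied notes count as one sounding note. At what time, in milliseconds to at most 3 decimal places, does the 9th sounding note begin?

note 9 onset = 9/2b = 1534.091ms

1. 0.0ms @ 0 + 511.364ms (3/2)
2. 511.364ms @ 3/2 + 73.052ms (3/14)
3. 584.416ms @ 12/7 + 73.052ms (3/14)
4. 657.468ms @ 27/14 + 73.052ms (3/14)
5. 730.519ms @ 15/7 + 73.052ms (3/14)
6. 803.571ms @ 33/14 + 73.052ms (3/14)
7. 876.623ms @ 18/7 + 73.052ms (3/14)
8. 949.675ms @ 39/14 + 584.416ms (12/7)
9. 1534.091ms @ 9/2 + 511.364ms (3/2)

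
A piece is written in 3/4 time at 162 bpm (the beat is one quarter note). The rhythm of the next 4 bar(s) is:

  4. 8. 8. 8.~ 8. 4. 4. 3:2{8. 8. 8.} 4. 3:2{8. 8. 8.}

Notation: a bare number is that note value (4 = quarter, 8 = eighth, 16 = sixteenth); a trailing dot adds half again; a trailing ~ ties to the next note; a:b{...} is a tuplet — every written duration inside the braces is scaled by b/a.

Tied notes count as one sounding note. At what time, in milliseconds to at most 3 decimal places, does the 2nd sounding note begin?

1. 0.0ms @ 0 + 555.556ms (3/2)
2. 555.556ms @ 3/2 + 277.778ms (3/4)
3. 833.333ms @ 9/4 + 277.778ms (3/4)
4. 1111.111ms @ 3 + 555.556ms (3/2)
5. 1666.667ms @ 9/2 + 555.556ms (3/2)
6. 2222.222ms @ 6 + 555.556ms (3/2)
7. 2777.778ms @ 15/2 + 185.185ms (1/2)
8. 2962.963ms @ 8 + 185.185ms (1/2)
9. 3148.148ms @ 17/2 + 185.185ms (1/2)
10. 3333.333ms @ 9 + 555.556ms (3/2)
11. 3888.889ms @ 21/2 + 185.185ms (1/2)
12. 4074.074ms @ 11 + 185.185ms (1/2)
13. 4259.259ms @ 23/2 + 185.185ms (1/2)

note 2 onset = 3/2b = 555.556ms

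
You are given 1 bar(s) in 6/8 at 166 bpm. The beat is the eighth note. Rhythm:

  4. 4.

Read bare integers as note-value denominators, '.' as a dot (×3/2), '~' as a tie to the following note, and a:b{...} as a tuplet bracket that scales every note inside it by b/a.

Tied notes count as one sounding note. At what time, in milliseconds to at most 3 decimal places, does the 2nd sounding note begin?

1. 0.0ms @ 0 + 1084.337ms (3)
2. 1084.337ms @ 3 + 1084.337ms (3)

note 2 onset = 3b = 1084.337ms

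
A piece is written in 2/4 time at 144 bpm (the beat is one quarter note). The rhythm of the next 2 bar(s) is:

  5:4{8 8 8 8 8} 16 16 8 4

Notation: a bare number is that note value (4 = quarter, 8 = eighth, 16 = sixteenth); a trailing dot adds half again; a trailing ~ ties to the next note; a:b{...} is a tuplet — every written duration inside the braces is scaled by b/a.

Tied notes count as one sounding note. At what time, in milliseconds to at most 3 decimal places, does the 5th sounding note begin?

1. 0.0ms @ 0 + 166.667ms (2/5)
2. 166.667ms @ 2/5 + 166.667ms (2/5)
3. 333.333ms @ 4/5 + 166.667ms (2/5)
4. 500.0ms @ 6/5 + 166.667ms (2/5)
5. 666.667ms @ 8/5 + 166.667ms (2/5)
6. 833.333ms @ 2 + 104.167ms (1/4)
7. 937.5ms @ 9/4 + 104.167ms (1/4)
8. 1041.667ms @ 5/2 + 208.333ms (1/2)
9. 1250.0ms @ 3 + 416.667ms (1)

note 5 onset = 8/5b = 666.667ms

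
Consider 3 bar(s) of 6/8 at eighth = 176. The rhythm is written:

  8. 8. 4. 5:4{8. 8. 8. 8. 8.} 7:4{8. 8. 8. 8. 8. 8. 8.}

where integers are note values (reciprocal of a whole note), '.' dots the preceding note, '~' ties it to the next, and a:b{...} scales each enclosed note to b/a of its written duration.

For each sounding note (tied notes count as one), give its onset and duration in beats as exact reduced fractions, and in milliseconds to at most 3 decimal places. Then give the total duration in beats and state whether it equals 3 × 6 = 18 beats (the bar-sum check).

1) 0.0ms=0b +511.364ms=3/2b
2) 511.364ms=3/2b +511.364ms=3/2b
3) 1022.727ms=3b +1022.727ms=3b
4) 2045.455ms=6b +409.091ms=6/5b
5) 2454.545ms=36/5b +409.091ms=6/5b
6) 2863.636ms=42/5b +409.091ms=6/5b
7) 3272.727ms=48/5b +409.091ms=6/5b
8) 3681.818ms=54/5b +409.091ms=6/5b
9) 4090.909ms=12b +292.208ms=6/7b
10) 4383.117ms=90/7b +292.208ms=6/7b
11) 4675.325ms=96/7b +292.208ms=6/7b
12) 4967.532ms=102/7b +292.208ms=6/7b
13) 5259.74ms=108/7b +292.208ms=6/7b
14) 5551.948ms=114/7b +292.208ms=6/7b
15) 5844.156ms=120/7b +292.208ms=6/7b
Σ=18b of 18 (176bpm 6/8) — PASS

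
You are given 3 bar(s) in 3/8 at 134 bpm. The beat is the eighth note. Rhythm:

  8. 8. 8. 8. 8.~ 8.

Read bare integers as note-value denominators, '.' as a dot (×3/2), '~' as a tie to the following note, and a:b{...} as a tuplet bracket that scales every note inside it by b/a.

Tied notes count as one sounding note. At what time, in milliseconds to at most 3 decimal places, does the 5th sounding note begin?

note 5 onset = 6b = 2686.567ms

1. 0.0ms @ 0 + 671.642ms (3/2)
2. 671.642ms @ 3/2 + 671.642ms (3/2)
3. 1343.284ms @ 3 + 671.642ms (3/2)
4. 2014.925ms @ 9/2 + 671.642ms (3/2)
5. 2686.567ms @ 6 + 1343.284ms (3)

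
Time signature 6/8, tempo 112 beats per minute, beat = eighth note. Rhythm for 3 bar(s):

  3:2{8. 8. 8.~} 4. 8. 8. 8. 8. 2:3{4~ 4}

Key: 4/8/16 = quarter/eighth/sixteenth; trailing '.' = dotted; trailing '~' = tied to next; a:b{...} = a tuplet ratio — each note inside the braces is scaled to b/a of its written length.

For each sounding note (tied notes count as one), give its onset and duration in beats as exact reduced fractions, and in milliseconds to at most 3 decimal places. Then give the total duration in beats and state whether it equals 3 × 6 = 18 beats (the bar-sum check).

1) 0.0ms=0b +535.714ms=1b
2) 535.714ms=1b +535.714ms=1b
3) 1071.429ms=2b +2142.857ms=4b
4) 3214.286ms=6b +803.571ms=3/2b
5) 4017.857ms=15/2b +803.571ms=3/2b
6) 4821.429ms=9b +803.571ms=3/2b
7) 5625.0ms=21/2b +803.571ms=3/2b
8) 6428.571ms=12b +3214.286ms=6b
Σ=18b of 18 (112bpm 6/8) — PASS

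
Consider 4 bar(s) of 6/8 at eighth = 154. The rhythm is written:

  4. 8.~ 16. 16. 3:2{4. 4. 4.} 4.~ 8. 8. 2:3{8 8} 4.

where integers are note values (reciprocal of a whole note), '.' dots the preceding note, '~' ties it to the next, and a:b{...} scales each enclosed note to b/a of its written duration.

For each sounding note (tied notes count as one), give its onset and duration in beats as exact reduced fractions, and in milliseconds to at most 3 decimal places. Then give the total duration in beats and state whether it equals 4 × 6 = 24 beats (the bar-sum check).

1) 0.0ms=0b +1168.831ms=3b
2) 1168.831ms=3b +876.623ms=9/4b
3) 2045.455ms=21/4b +292.208ms=3/4b
4) 2337.662ms=6b +779.221ms=2b
5) 3116.883ms=8b +779.221ms=2b
6) 3896.104ms=10b +779.221ms=2b
7) 4675.325ms=12b +1753.247ms=9/2b
8) 6428.571ms=33/2b +584.416ms=3/2b
9) 7012.987ms=18b +584.416ms=3/2b
10) 7597.403ms=39/2b +584.416ms=3/2b
11) 8181.818ms=21b +1168.831ms=3b
Σ=24b of 24 (154bpm 6/8) — PASS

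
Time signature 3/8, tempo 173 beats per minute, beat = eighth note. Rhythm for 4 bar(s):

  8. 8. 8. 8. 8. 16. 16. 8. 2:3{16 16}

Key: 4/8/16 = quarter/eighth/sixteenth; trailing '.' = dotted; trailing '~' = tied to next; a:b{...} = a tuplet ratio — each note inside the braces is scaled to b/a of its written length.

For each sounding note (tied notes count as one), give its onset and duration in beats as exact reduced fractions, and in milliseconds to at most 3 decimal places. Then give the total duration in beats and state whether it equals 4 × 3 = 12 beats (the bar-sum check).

1) 0.0ms=0b +520.231ms=3/2b
2) 520.231ms=3/2b +520.231ms=3/2b
3) 1040.462ms=3b +520.231ms=3/2b
4) 1560.694ms=9/2b +520.231ms=3/2b
5) 2080.925ms=6b +520.231ms=3/2b
6) 2601.156ms=15/2b +260.116ms=3/4b
7) 2861.272ms=33/4b +260.116ms=3/4b
8) 3121.387ms=9b +520.231ms=3/2b
9) 3641.618ms=21/2b +260.116ms=3/4b
10) 3901.734ms=45/4b +260.116ms=3/4b
Σ=12b of 12 (173bpm 3/8) — PASS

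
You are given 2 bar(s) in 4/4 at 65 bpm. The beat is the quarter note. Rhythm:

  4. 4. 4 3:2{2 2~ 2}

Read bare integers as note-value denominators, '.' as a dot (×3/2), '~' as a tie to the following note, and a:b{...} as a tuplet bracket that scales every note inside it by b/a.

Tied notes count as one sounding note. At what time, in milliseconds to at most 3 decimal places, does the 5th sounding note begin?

1. 0.0ms @ 0 + 1384.615ms (3/2)
2. 1384.615ms @ 3/2 + 1384.615ms (3/2)
3. 2769.231ms @ 3 + 923.077ms (1)
4. 3692.308ms @ 4 + 1230.769ms (4/3)
5. 4923.077ms @ 16/3 + 2461.538ms (8/3)

note 5 onset = 16/3b = 4923.077ms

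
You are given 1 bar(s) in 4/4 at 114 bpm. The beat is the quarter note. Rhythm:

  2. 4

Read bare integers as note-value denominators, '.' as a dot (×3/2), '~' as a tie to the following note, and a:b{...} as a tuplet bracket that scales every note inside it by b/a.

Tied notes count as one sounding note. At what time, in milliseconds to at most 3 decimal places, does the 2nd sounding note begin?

1. 0.0ms @ 0 + 1578.947ms (3)
2. 1578.947ms @ 3 + 526.316ms (1)

note 2 onset = 3b = 1578.947ms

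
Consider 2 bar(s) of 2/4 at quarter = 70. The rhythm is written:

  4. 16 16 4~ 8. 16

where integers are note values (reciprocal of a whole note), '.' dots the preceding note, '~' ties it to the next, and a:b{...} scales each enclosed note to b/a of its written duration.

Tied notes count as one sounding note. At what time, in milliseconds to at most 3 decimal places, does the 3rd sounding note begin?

note 3 onset = 7/4b = 1500.0ms

1. 0.0ms @ 0 + 1285.714ms (3/2)
2. 1285.714ms @ 3/2 + 214.286ms (1/4)
3. 1500.0ms @ 7/4 + 214.286ms (1/4)
4. 1714.286ms @ 2 + 1500.0ms (7/4)
5. 3214.286ms @ 15/4 + 214.286ms (1/4)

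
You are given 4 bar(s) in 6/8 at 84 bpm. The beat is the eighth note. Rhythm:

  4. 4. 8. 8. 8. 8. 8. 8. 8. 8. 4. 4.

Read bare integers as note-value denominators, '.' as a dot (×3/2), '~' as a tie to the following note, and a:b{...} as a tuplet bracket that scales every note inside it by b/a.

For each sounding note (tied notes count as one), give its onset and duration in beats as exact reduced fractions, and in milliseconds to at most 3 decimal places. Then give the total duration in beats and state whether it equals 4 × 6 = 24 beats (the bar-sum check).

1) 0.0ms=0b +2142.857ms=3b
2) 2142.857ms=3b +2142.857ms=3b
3) 4285.714ms=6b +1071.429ms=3/2b
4) 5357.143ms=15/2b +1071.429ms=3/2b
5) 6428.571ms=9b +1071.429ms=3/2b
6) 7500.0ms=21/2b +1071.429ms=3/2b
7) 8571.429ms=12b +1071.429ms=3/2b
8) 9642.857ms=27/2b +1071.429ms=3/2b
9) 10714.286ms=15b +1071.429ms=3/2b
10) 11785.714ms=33/2b +1071.429ms=3/2b
11) 12857.143ms=18b +2142.857ms=3b
12) 15000.0ms=21b +2142.857ms=3b
Σ=24b of 24 (84bpm 6/8) — PASS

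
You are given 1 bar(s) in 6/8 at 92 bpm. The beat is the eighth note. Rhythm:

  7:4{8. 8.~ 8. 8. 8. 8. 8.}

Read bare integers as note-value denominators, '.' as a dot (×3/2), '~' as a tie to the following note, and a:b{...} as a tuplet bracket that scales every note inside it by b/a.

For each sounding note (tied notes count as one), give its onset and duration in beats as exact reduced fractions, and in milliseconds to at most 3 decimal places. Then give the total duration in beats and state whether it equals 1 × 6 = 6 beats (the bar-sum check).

1) 0.0ms=0b +559.006ms=6/7b
2) 559.006ms=6/7b +1118.012ms=12/7b
3) 1677.019ms=18/7b +559.006ms=6/7b
4) 2236.025ms=24/7b +559.006ms=6/7b
5) 2795.031ms=30/7b +559.006ms=6/7b
6) 3354.037ms=36/7b +559.006ms=6/7b
Σ=6b of 6 (92bpm 6/8) — PASS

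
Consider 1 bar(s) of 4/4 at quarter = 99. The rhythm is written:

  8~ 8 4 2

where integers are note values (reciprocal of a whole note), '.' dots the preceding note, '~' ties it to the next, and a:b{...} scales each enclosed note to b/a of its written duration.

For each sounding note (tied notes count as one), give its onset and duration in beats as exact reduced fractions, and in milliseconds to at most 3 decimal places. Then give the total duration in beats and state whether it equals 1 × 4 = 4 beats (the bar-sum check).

1) 0.0ms=0b +606.061ms=1b
2) 606.061ms=1b +606.061ms=1b
3) 1212.121ms=2b +1212.121ms=2b
Σ=4b of 4 (99bpm 4/4) — PASS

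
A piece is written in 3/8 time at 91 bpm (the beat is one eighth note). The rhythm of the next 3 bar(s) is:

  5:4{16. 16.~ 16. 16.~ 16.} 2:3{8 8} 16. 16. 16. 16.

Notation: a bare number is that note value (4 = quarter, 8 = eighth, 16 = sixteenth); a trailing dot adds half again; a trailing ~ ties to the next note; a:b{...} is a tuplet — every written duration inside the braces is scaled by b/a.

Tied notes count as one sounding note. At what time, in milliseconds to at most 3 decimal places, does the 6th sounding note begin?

1. 0.0ms @ 0 + 395.604ms (3/5)
2. 395.604ms @ 3/5 + 791.209ms (6/5)
3. 1186.813ms @ 9/5 + 791.209ms (6/5)
4. 1978.022ms @ 3 + 989.011ms (3/2)
5. 2967.033ms @ 9/2 + 989.011ms (3/2)
6. 3956.044ms @ 6 + 494.505ms (3/4)
7. 4450.549ms @ 27/4 + 494.505ms (3/4)
8. 4945.055ms @ 15/2 + 494.505ms (3/4)
9. 5439.56ms @ 33/4 + 494.505ms (3/4)

note 6 onset = 6b = 3956.044ms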